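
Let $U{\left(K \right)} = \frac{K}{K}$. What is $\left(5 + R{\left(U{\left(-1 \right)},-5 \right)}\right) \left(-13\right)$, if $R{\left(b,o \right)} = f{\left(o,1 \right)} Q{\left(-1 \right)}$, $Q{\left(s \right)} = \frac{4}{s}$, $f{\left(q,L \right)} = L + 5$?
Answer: $247$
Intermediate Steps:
$f{\left(q,L \right)} = 5 + L$
$U{\left(K \right)} = 1$
$R{\left(b,o \right)} = -24$ ($R{\left(b,o \right)} = \left(5 + 1\right) \frac{4}{-1} = 6 \cdot 4 \left(-1\right) = 6 \left(-4\right) = -24$)
$\left(5 + R{\left(U{\left(-1 \right)},-5 \right)}\right) \left(-13\right) = \left(5 - 24\right) \left(-13\right) = \left(-19\right) \left(-13\right) = 247$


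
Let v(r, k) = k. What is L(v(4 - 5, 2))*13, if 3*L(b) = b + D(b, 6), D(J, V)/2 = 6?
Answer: 182/3 ≈ 60.667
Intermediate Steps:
D(J, V) = 12 (D(J, V) = 2*6 = 12)
L(b) = 4 + b/3 (L(b) = (b + 12)/3 = (12 + b)/3 = 4 + b/3)
L(v(4 - 5, 2))*13 = (4 + (⅓)*2)*13 = (4 + ⅔)*13 = (14/3)*13 = 182/3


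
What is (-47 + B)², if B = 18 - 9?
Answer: 1444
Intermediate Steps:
B = 9
(-47 + B)² = (-47 + 9)² = (-38)² = 1444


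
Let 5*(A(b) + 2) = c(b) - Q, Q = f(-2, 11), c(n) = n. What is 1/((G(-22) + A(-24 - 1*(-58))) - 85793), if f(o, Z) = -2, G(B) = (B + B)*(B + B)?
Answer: -5/419259 ≈ -1.1926e-5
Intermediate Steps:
G(B) = 4*B**2 (G(B) = (2*B)*(2*B) = 4*B**2)
Q = -2
A(b) = -8/5 + b/5 (A(b) = -2 + (b - 1*(-2))/5 = -2 + (b + 2)/5 = -2 + (2 + b)/5 = -2 + (2/5 + b/5) = -8/5 + b/5)
1/((G(-22) + A(-24 - 1*(-58))) - 85793) = 1/((4*(-22)**2 + (-8/5 + (-24 - 1*(-58))/5)) - 85793) = 1/((4*484 + (-8/5 + (-24 + 58)/5)) - 85793) = 1/((1936 + (-8/5 + (1/5)*34)) - 85793) = 1/((1936 + (-8/5 + 34/5)) - 85793) = 1/((1936 + 26/5) - 85793) = 1/(9706/5 - 85793) = 1/(-419259/5) = -5/419259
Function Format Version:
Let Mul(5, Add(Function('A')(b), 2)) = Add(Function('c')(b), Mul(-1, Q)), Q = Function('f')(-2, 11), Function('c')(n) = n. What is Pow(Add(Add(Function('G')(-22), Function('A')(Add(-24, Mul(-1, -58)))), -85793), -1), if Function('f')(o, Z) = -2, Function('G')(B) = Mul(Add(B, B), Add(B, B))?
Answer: Rational(-5, 419259) ≈ -1.1926e-5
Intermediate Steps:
Function('G')(B) = Mul(4, Pow(B, 2)) (Function('G')(B) = Mul(Mul(2, B), Mul(2, B)) = Mul(4, Pow(B, 2)))
Q = -2
Function('A')(b) = Add(Rational(-8, 5), Mul(Rational(1, 5), b)) (Function('A')(b) = Add(-2, Mul(Rational(1, 5), Add(b, Mul(-1, -2)))) = Add(-2, Mul(Rational(1, 5), Add(b, 2))) = Add(-2, Mul(Rational(1, 5), Add(2, b))) = Add(-2, Add(Rational(2, 5), Mul(Rational(1, 5), b))) = Add(Rational(-8, 5), Mul(Rational(1, 5), b)))
Pow(Add(Add(Function('G')(-22), Function('A')(Add(-24, Mul(-1, -58)))), -85793), -1) = Pow(Add(Add(Mul(4, Pow(-22, 2)), Add(Rational(-8, 5), Mul(Rational(1, 5), Add(-24, Mul(-1, -58))))), -85793), -1) = Pow(Add(Add(Mul(4, 484), Add(Rational(-8, 5), Mul(Rational(1, 5), Add(-24, 58)))), -85793), -1) = Pow(Add(Add(1936, Add(Rational(-8, 5), Mul(Rational(1, 5), 34))), -85793), -1) = Pow(Add(Add(1936, Add(Rational(-8, 5), Rational(34, 5))), -85793), -1) = Pow(Add(Add(1936, Rational(26, 5)), -85793), -1) = Pow(Add(Rational(9706, 5), -85793), -1) = Pow(Rational(-419259, 5), -1) = Rational(-5, 419259)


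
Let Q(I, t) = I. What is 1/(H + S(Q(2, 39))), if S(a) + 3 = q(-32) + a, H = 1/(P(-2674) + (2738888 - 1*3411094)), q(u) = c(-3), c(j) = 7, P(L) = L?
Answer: 674880/4049279 ≈ 0.16667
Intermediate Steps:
q(u) = 7
H = -1/674880 (H = 1/(-2674 + (2738888 - 1*3411094)) = 1/(-2674 + (2738888 - 3411094)) = 1/(-2674 - 672206) = 1/(-674880) = -1/674880 ≈ -1.4817e-6)
S(a) = 4 + a (S(a) = -3 + (7 + a) = 4 + a)
1/(H + S(Q(2, 39))) = 1/(-1/674880 + (4 + 2)) = 1/(-1/674880 + 6) = 1/(4049279/674880) = 674880/4049279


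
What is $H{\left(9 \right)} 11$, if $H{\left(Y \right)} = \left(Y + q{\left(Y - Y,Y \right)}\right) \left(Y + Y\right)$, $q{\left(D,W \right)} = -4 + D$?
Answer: $990$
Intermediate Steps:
$H{\left(Y \right)} = 2 Y \left(-4 + Y\right)$ ($H{\left(Y \right)} = \left(Y + \left(-4 + \left(Y - Y\right)\right)\right) \left(Y + Y\right) = \left(Y + \left(-4 + 0\right)\right) 2 Y = \left(Y - 4\right) 2 Y = \left(-4 + Y\right) 2 Y = 2 Y \left(-4 + Y\right)$)
$H{\left(9 \right)} 11 = 2 \cdot 9 \left(-4 + 9\right) 11 = 2 \cdot 9 \cdot 5 \cdot 11 = 90 \cdot 11 = 990$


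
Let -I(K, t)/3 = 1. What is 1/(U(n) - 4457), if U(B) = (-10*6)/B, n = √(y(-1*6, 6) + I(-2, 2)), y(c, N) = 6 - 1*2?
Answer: -1/4517 ≈ -0.00022139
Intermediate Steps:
I(K, t) = -3 (I(K, t) = -3*1 = -3)
y(c, N) = 4 (y(c, N) = 6 - 2 = 4)
n = 1 (n = √(4 - 3) = √1 = 1)
U(B) = -60/B
1/(U(n) - 4457) = 1/(-60/1 - 4457) = 1/(-60*1 - 4457) = 1/(-60 - 4457) = 1/(-4517) = -1/4517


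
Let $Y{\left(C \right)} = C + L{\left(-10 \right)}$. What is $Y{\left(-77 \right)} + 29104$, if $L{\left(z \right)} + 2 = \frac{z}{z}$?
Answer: $29026$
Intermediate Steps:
$L{\left(z \right)} = -1$ ($L{\left(z \right)} = -2 + \frac{z}{z} = -2 + 1 = -1$)
$Y{\left(C \right)} = -1 + C$ ($Y{\left(C \right)} = C - 1 = -1 + C$)
$Y{\left(-77 \right)} + 29104 = \left(-1 - 77\right) + 29104 = -78 + 29104 = 29026$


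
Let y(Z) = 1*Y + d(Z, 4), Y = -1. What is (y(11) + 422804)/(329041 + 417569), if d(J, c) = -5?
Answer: 211399/373305 ≈ 0.56629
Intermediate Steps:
y(Z) = -6 (y(Z) = 1*(-1) - 5 = -1 - 5 = -6)
(y(11) + 422804)/(329041 + 417569) = (-6 + 422804)/(329041 + 417569) = 422798/746610 = 422798*(1/746610) = 211399/373305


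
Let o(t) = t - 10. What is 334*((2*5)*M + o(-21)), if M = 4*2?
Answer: 16366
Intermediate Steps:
o(t) = -10 + t
M = 8
334*((2*5)*M + o(-21)) = 334*((2*5)*8 + (-10 - 21)) = 334*(10*8 - 31) = 334*(80 - 31) = 334*49 = 16366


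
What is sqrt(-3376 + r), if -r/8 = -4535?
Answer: 6*sqrt(914) ≈ 181.39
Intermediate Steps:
r = 36280 (r = -8*(-4535) = 36280)
sqrt(-3376 + r) = sqrt(-3376 + 36280) = sqrt(32904) = 6*sqrt(914)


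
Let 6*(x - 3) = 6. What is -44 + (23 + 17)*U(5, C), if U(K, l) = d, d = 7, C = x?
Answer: 236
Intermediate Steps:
x = 4 (x = 3 + (⅙)*6 = 3 + 1 = 4)
C = 4
U(K, l) = 7
-44 + (23 + 17)*U(5, C) = -44 + (23 + 17)*7 = -44 + 40*7 = -44 + 280 = 236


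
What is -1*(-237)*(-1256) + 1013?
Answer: -296659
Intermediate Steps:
-1*(-237)*(-1256) + 1013 = 237*(-1256) + 1013 = -297672 + 1013 = -296659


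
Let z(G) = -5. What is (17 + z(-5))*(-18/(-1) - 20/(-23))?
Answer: 5208/23 ≈ 226.43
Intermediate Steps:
(17 + z(-5))*(-18/(-1) - 20/(-23)) = (17 - 5)*(-18/(-1) - 20/(-23)) = 12*(-18*(-1) - 20*(-1/23)) = 12*(18 + 20/23) = 12*(434/23) = 5208/23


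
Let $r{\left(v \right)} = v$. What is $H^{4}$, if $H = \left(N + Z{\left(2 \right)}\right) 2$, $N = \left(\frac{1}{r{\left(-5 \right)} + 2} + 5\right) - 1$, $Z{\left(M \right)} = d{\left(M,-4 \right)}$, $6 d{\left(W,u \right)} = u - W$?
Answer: $\frac{65536}{81} \approx 809.09$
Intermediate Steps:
$d{\left(W,u \right)} = - \frac{W}{6} + \frac{u}{6}$ ($d{\left(W,u \right)} = \frac{u - W}{6} = - \frac{W}{6} + \frac{u}{6}$)
$Z{\left(M \right)} = - \frac{2}{3} - \frac{M}{6}$ ($Z{\left(M \right)} = - \frac{M}{6} + \frac{1}{6} \left(-4\right) = - \frac{M}{6} - \frac{2}{3} = - \frac{2}{3} - \frac{M}{6}$)
$N = \frac{11}{3}$ ($N = \left(\frac{1}{-5 + 2} + 5\right) - 1 = \left(\frac{1}{-3} + 5\right) - 1 = \left(- \frac{1}{3} + 5\right) - 1 = \frac{14}{3} - 1 = \frac{11}{3} \approx 3.6667$)
$H = \frac{16}{3}$ ($H = \left(\frac{11}{3} - 1\right) 2 = \frac{8}{3} \cdot 2 = \frac{16}{3} \approx 5.3333$)
$H^{4} = \left(\frac{16}{3}\right)^{4} = \frac{65536}{81}$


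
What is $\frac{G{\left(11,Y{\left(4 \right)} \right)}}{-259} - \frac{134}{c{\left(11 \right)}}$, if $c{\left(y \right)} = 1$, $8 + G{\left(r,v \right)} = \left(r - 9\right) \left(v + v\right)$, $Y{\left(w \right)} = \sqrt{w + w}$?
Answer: $- \frac{34698}{259} - \frac{8 \sqrt{2}}{259} \approx -134.01$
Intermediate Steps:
$Y{\left(w \right)} = \sqrt{2} \sqrt{w}$ ($Y{\left(w \right)} = \sqrt{2 w} = \sqrt{2} \sqrt{w}$)
$G{\left(r,v \right)} = -8 + 2 v \left(-9 + r\right)$ ($G{\left(r,v \right)} = -8 + \left(r - 9\right) \left(v + v\right) = -8 + \left(-9 + r\right) 2 v = -8 + 2 v \left(-9 + r\right)$)
$\frac{G{\left(11,Y{\left(4 \right)} \right)}}{-259} - \frac{134}{c{\left(11 \right)}} = \frac{-8 - 18 \sqrt{2} \sqrt{4} + 2 \cdot 11 \sqrt{2} \sqrt{4}}{-259} - \frac{134}{1} = \left(-8 - 18 \sqrt{2} \cdot 2 + 2 \cdot 11 \sqrt{2} \cdot 2\right) \left(- \frac{1}{259}\right) - 134 = \left(-8 - 18 \cdot 2 \sqrt{2} + 2 \cdot 11 \cdot 2 \sqrt{2}\right) \left(- \frac{1}{259}\right) - 134 = \left(-8 - 36 \sqrt{2} + 44 \sqrt{2}\right) \left(- \frac{1}{259}\right) - 134 = \left(-8 + 8 \sqrt{2}\right) \left(- \frac{1}{259}\right) - 134 = \left(\frac{8}{259} - \frac{8 \sqrt{2}}{259}\right) - 134 = - \frac{34698}{259} - \frac{8 \sqrt{2}}{259}$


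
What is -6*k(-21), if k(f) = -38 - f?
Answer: 102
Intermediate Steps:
-6*k(-21) = -6*(-38 - 1*(-21)) = -6*(-38 + 21) = -6*(-17) = 102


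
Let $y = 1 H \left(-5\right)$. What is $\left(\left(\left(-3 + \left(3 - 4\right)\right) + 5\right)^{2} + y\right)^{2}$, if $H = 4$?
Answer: $361$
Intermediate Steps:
$y = -20$ ($y = 1 \cdot 4 \left(-5\right) = 4 \left(-5\right) = -20$)
$\left(\left(\left(-3 + \left(3 - 4\right)\right) + 5\right)^{2} + y\right)^{2} = \left(\left(\left(-3 + \left(3 - 4\right)\right) + 5\right)^{2} - 20\right)^{2} = \left(\left(\left(-3 - 1\right) + 5\right)^{2} - 20\right)^{2} = \left(\left(-4 + 5\right)^{2} - 20\right)^{2} = \left(1^{2} - 20\right)^{2} = \left(1 - 20\right)^{2} = \left(-19\right)^{2} = 361$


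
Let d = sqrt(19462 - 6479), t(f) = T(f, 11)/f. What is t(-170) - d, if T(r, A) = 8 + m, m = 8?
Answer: -8/85 - sqrt(12983) ≈ -114.04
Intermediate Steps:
T(r, A) = 16 (T(r, A) = 8 + 8 = 16)
t(f) = 16/f
d = sqrt(12983) ≈ 113.94
t(-170) - d = 16/(-170) - sqrt(12983) = 16*(-1/170) - sqrt(12983) = -8/85 - sqrt(12983)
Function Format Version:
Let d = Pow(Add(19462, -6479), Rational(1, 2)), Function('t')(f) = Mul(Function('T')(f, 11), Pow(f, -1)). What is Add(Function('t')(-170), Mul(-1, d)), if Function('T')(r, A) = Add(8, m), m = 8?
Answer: Add(Rational(-8, 85), Mul(-1, Pow(12983, Rational(1, 2)))) ≈ -114.04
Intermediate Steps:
Function('T')(r, A) = 16 (Function('T')(r, A) = Add(8, 8) = 16)
Function('t')(f) = Mul(16, Pow(f, -1))
d = Pow(12983, Rational(1, 2)) ≈ 113.94
Add(Function('t')(-170), Mul(-1, d)) = Add(Mul(16, Pow(-170, -1)), Mul(-1, Pow(12983, Rational(1, 2)))) = Add(Mul(16, Rational(-1, 170)), Mul(-1, Pow(12983, Rational(1, 2)))) = Add(Rational(-8, 85), Mul(-1, Pow(12983, Rational(1, 2))))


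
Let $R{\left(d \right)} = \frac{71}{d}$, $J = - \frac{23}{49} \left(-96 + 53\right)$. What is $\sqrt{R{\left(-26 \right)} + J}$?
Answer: $\frac{\sqrt{578110}}{182} \approx 4.1777$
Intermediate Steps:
$J = \frac{989}{49}$ ($J = \left(-23\right) \frac{1}{49} \left(-43\right) = \left(- \frac{23}{49}\right) \left(-43\right) = \frac{989}{49} \approx 20.184$)
$\sqrt{R{\left(-26 \right)} + J} = \sqrt{\frac{71}{-26} + \frac{989}{49}} = \sqrt{71 \left(- \frac{1}{26}\right) + \frac{989}{49}} = \sqrt{- \frac{71}{26} + \frac{989}{49}} = \sqrt{\frac{22235}{1274}} = \frac{\sqrt{578110}}{182}$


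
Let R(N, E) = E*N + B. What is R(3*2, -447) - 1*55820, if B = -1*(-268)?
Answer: -58234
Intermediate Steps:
B = 268
R(N, E) = 268 + E*N (R(N, E) = E*N + 268 = 268 + E*N)
R(3*2, -447) - 1*55820 = (268 - 1341*2) - 1*55820 = (268 - 447*6) - 55820 = (268 - 2682) - 55820 = -2414 - 55820 = -58234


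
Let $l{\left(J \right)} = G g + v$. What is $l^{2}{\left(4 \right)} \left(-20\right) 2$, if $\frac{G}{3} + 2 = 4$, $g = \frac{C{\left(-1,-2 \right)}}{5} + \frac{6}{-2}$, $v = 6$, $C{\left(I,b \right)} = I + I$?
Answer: $- \frac{41472}{5} \approx -8294.4$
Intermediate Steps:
$C{\left(I,b \right)} = 2 I$
$g = - \frac{17}{5}$ ($g = \frac{2 \left(-1\right)}{5} + \frac{6}{-2} = \left(-2\right) \frac{1}{5} + 6 \left(- \frac{1}{2}\right) = - \frac{2}{5} - 3 = - \frac{17}{5} \approx -3.4$)
$G = 6$ ($G = -6 + 3 \cdot 4 = -6 + 12 = 6$)
$l{\left(J \right)} = - \frac{72}{5}$ ($l{\left(J \right)} = 6 \left(- \frac{17}{5}\right) + 6 = - \frac{102}{5} + 6 = - \frac{72}{5}$)
$l^{2}{\left(4 \right)} \left(-20\right) 2 = \left(- \frac{72}{5}\right)^{2} \left(-20\right) 2 = \frac{5184}{25} \left(-20\right) 2 = \left(- \frac{20736}{5}\right) 2 = - \frac{41472}{5}$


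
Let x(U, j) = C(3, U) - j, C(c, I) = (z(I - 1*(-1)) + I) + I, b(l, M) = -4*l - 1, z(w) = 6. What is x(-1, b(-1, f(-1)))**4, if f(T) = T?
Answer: 1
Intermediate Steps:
b(l, M) = -1 - 4*l
C(c, I) = 6 + 2*I (C(c, I) = (6 + I) + I = 6 + 2*I)
x(U, j) = 6 - j + 2*U (x(U, j) = (6 + 2*U) - j = 6 - j + 2*U)
x(-1, b(-1, f(-1)))**4 = (6 - (-1 - 4*(-1)) + 2*(-1))**4 = (6 - (-1 + 4) - 2)**4 = (6 - 1*3 - 2)**4 = (6 - 3 - 2)**4 = 1**4 = 1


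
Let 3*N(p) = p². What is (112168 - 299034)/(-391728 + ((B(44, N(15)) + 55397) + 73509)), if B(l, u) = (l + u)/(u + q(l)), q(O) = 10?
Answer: 934330/1314103 ≈ 0.71100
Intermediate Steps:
N(p) = p²/3
B(l, u) = (l + u)/(10 + u) (B(l, u) = (l + u)/(u + 10) = (l + u)/(10 + u))
(112168 - 299034)/(-391728 + ((B(44, N(15)) + 55397) + 73509)) = (112168 - 299034)/(-391728 + (((44 + (⅓)*15²)/(10 + (⅓)*15²) + 55397) + 73509)) = -186866/(-391728 + (((44 + (⅓)*225)/(10 + (⅓)*225) + 55397) + 73509)) = -186866/(-391728 + (((44 + 75)/(10 + 75) + 55397) + 73509)) = -186866/(-391728 + ((119/85 + 55397) + 73509)) = -186866/(-391728 + (((1/85)*119 + 55397) + 73509)) = -186866/(-391728 + ((7/5 + 55397) + 73509)) = -186866/(-391728 + (276992/5 + 73509)) = -186866/(-391728 + 644537/5) = -186866/(-1314103/5) = -186866*(-5/1314103) = 934330/1314103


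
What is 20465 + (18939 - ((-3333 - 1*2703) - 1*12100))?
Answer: 57540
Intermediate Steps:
20465 + (18939 - ((-3333 - 1*2703) - 1*12100)) = 20465 + (18939 - ((-3333 - 2703) - 12100)) = 20465 + (18939 - (-6036 - 12100)) = 20465 + (18939 - 1*(-18136)) = 20465 + (18939 + 18136) = 20465 + 37075 = 57540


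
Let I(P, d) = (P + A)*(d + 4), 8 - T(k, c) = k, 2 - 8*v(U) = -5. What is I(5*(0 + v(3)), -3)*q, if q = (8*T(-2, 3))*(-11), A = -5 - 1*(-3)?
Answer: -2090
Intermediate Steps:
A = -2 (A = -5 + 3 = -2)
v(U) = 7/8 (v(U) = 1/4 - 1/8*(-5) = 1/4 + 5/8 = 7/8)
T(k, c) = 8 - k
I(P, d) = (-2 + P)*(4 + d) (I(P, d) = (P - 2)*(d + 4) = (-2 + P)*(4 + d))
q = -880 (q = (8*(8 - 1*(-2)))*(-11) = (8*(8 + 2))*(-11) = (8*10)*(-11) = 80*(-11) = -880)
I(5*(0 + v(3)), -3)*q = (-8 - 2*(-3) + 4*(5*(0 + 7/8)) + (5*(0 + 7/8))*(-3))*(-880) = (-8 + 6 + 4*(5*(7/8)) + (5*(7/8))*(-3))*(-880) = (-8 + 6 + 4*(35/8) + (35/8)*(-3))*(-880) = (-8 + 6 + 35/2 - 105/8)*(-880) = (19/8)*(-880) = -2090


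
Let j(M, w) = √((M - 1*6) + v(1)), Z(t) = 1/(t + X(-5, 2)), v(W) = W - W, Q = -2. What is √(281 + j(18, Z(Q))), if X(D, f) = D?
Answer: √(281 + 2*√3) ≈ 16.866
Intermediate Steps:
v(W) = 0
Z(t) = 1/(-5 + t) (Z(t) = 1/(t - 5) = 1/(-5 + t))
j(M, w) = √(-6 + M) (j(M, w) = √((M - 1*6) + 0) = √((M - 6) + 0) = √((-6 + M) + 0) = √(-6 + M))
√(281 + j(18, Z(Q))) = √(281 + √(-6 + 18)) = √(281 + √12) = √(281 + 2*√3)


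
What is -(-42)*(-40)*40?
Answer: -67200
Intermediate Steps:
-(-42)*(-40)*40 = -42*40*40 = -1680*40 = -67200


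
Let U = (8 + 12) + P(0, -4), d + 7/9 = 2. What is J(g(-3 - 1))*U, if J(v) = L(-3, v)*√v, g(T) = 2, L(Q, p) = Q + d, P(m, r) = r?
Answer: -256*√2/9 ≈ -40.227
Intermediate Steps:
d = 11/9 (d = -7/9 + 2 = 11/9 ≈ 1.2222)
L(Q, p) = 11/9 + Q (L(Q, p) = Q + 11/9 = 11/9 + Q)
J(v) = -16*√v/9 (J(v) = (11/9 - 3)*√v = -16*√v/9)
U = 16 (U = (8 + 12) - 4 = 20 - 4 = 16)
J(g(-3 - 1))*U = -16*√2/9*16 = -256*√2/9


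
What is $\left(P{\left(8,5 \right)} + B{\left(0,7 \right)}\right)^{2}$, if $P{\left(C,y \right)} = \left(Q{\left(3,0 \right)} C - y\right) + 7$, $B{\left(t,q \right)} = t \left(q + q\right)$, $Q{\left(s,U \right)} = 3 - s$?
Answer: $4$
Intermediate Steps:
$B{\left(t,q \right)} = 2 q t$ ($B{\left(t,q \right)} = t 2 q = 2 q t$)
$P{\left(C,y \right)} = 7 - y$ ($P{\left(C,y \right)} = \left(\left(3 - 3\right) C - y\right) + 7 = \left(0 C - y\right) + 7 = \left(0 - y\right) + 7 = - y + 7 = 7 - y$)
$\left(P{\left(8,5 \right)} + B{\left(0,7 \right)}\right)^{2} = \left(\left(7 - 5\right) + 2 \cdot 7 \cdot 0\right)^{2} = \left(\left(7 - 5\right) + 0\right)^{2} = \left(2 + 0\right)^{2} = 2^{2} = 4$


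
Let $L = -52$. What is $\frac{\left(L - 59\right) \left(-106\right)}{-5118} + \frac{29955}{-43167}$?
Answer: $- \frac{36734034}{12273817} \approx -2.9929$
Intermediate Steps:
$\frac{\left(L - 59\right) \left(-106\right)}{-5118} + \frac{29955}{-43167} = \frac{\left(-52 - 59\right) \left(-106\right)}{-5118} + \frac{29955}{-43167} = \left(-111\right) \left(-106\right) \left(- \frac{1}{5118}\right) + 29955 \left(- \frac{1}{43167}\right) = 11766 \left(- \frac{1}{5118}\right) - \frac{9985}{14389} = - \frac{1961}{853} - \frac{9985}{14389} = - \frac{36734034}{12273817}$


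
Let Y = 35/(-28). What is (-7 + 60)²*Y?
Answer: -14045/4 ≈ -3511.3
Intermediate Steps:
Y = -5/4 (Y = 35*(-1/28) = -5/4 ≈ -1.2500)
(-7 + 60)²*Y = (-7 + 60)²*(-5/4) = 53²*(-5/4) = 2809*(-5/4) = -14045/4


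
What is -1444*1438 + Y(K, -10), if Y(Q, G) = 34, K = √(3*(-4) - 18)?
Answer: -2076438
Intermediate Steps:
K = I*√30 (K = √(-12 - 18) = √(-30) = I*√30 ≈ 5.4772*I)
-1444*1438 + Y(K, -10) = -1444*1438 + 34 = -2076472 + 34 = -2076438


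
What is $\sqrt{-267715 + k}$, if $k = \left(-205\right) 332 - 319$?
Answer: $i \sqrt{336094} \approx 579.74 i$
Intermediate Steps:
$k = -68379$ ($k = -68060 - 319 = -68379$)
$\sqrt{-267715 + k} = \sqrt{-267715 - 68379} = \sqrt{-336094} = i \sqrt{336094}$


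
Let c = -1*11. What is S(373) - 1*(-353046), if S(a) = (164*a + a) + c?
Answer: 414580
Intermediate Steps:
c = -11
S(a) = -11 + 165*a (S(a) = (164*a + a) - 11 = 165*a - 11 = -11 + 165*a)
S(373) - 1*(-353046) = (-11 + 165*373) - 1*(-353046) = (-11 + 61545) + 353046 = 61534 + 353046 = 414580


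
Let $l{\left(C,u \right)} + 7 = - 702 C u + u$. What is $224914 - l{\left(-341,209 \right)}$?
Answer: $-49806126$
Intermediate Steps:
$l{\left(C,u \right)} = -7 + u - 702 C u$ ($l{\left(C,u \right)} = -7 + \left(- 702 C u + u\right) = -7 - \left(- u + 702 C u\right) = -7 + u - 702 C u$)
$224914 - l{\left(-341,209 \right)} = 224914 - \left(-7 + 209 - \left(-239382\right) 209\right) = 224914 - \left(-7 + 209 + 50030838\right) = 224914 - 50031040 = -49806126$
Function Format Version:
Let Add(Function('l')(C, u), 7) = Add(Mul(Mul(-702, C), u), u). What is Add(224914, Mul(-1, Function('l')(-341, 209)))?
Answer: -49806126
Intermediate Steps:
Function('l')(C, u) = Add(-7, u, Mul(-702, C, u)) (Function('l')(C, u) = Add(-7, Add(Mul(Mul(-702, C), u), u)) = Add(-7, Add(Mul(-702, C, u), u)) = Add(-7, Add(u, Mul(-702, C, u))) = Add(-7, u, Mul(-702, C, u)))
Add(224914, Mul(-1, Function('l')(-341, 209))) = Add(224914, Mul(-1, Add(-7, 209, Mul(-702, -341, 209)))) = Add(224914, Mul(-1, Add(-7, 209, 50030838))) = Add(224914, Mul(-1, 50031040)) = Add(224914, -50031040) = -49806126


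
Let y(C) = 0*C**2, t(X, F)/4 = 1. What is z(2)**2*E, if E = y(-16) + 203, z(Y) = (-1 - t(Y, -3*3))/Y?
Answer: 5075/4 ≈ 1268.8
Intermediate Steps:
t(X, F) = 4 (t(X, F) = 4*1 = 4)
y(C) = 0
z(Y) = -5/Y (z(Y) = (-1 - 1*4)/Y = (-1 - 4)/Y = -5/Y)
E = 203 (E = 0 + 203 = 203)
z(2)**2*E = (-5/2)**2*203 = (25/4)*203 = 5075/4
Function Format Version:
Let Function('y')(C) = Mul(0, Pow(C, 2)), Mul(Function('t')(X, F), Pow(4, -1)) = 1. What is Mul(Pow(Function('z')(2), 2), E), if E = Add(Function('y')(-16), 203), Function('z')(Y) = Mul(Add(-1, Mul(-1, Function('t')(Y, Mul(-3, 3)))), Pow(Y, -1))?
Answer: Rational(5075, 4) ≈ 1268.8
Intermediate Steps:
Function('t')(X, F) = 4 (Function('t')(X, F) = Mul(4, 1) = 4)
Function('y')(C) = 0
Function('z')(Y) = Mul(-5, Pow(Y, -1)) (Function('z')(Y) = Mul(Add(-1, Mul(-1, 4)), Pow(Y, -1)) = Mul(Add(-1, -4), Pow(Y, -1)) = Mul(-5, Pow(Y, -1)))
E = 203 (E = Add(0, 203) = 203)
Mul(Pow(Function('z')(2), 2), E) = Mul(Pow(Mul(-5, Pow(2, -1)), 2), 203) = Mul(Pow(Mul(-5, Rational(1, 2)), 2), 203) = Mul(Pow(Rational(-5, 2), 2), 203) = Mul(Rational(25, 4), 203) = Rational(5075, 4)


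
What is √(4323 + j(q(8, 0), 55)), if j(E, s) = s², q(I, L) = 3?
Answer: 2*√1837 ≈ 85.720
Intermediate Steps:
√(4323 + j(q(8, 0), 55)) = √(4323 + 55²) = √(4323 + 3025) = √7348 = 2*√1837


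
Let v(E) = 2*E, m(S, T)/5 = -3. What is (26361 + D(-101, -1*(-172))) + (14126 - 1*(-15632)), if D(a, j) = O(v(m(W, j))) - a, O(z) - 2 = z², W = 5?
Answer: 57122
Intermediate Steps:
m(S, T) = -15 (m(S, T) = 5*(-3) = -15)
O(z) = 2 + z²
D(a, j) = 902 - a (D(a, j) = (2 + (2*(-15))²) - a = (2 + (-30)²) - a = (2 + 900) - a = 902 - a)
(26361 + D(-101, -1*(-172))) + (14126 - 1*(-15632)) = (26361 + (902 - 1*(-101))) + (14126 - 1*(-15632)) = (26361 + (902 + 101)) + (14126 + 15632) = (26361 + 1003) + 29758 = 27364 + 29758 = 57122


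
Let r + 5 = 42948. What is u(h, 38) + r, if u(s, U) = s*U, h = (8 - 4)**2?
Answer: 43551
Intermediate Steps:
r = 42943 (r = -5 + 42948 = 42943)
h = 16 (h = 4**2 = 16)
u(s, U) = U*s
u(h, 38) + r = 38*16 + 42943 = 608 + 42943 = 43551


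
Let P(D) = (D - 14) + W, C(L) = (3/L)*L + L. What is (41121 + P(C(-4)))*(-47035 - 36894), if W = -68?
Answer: -3444278302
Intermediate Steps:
C(L) = 3 + L
P(D) = -82 + D (P(D) = (D - 14) - 68 = (-14 + D) - 68 = -82 + D)
(41121 + P(C(-4)))*(-47035 - 36894) = (41121 + (-82 + (3 - 4)))*(-47035 - 36894) = (41121 + (-82 - 1))*(-83929) = (41121 - 83)*(-83929) = 41038*(-83929) = -3444278302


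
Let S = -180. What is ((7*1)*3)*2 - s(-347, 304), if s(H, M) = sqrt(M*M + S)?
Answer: 42 - 2*sqrt(23059) ≈ -261.70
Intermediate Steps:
s(H, M) = sqrt(-180 + M**2) (s(H, M) = sqrt(M*M - 180) = sqrt(M**2 - 180) = sqrt(-180 + M**2))
((7*1)*3)*2 - s(-347, 304) = ((7*1)*3)*2 - sqrt(-180 + 304**2) = (7*3)*2 - sqrt(-180 + 92416) = 21*2 - sqrt(92236) = 42 - 2*sqrt(23059)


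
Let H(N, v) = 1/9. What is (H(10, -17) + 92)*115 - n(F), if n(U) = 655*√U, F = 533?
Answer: 95335/9 - 655*√533 ≈ -4529.1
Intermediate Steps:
H(N, v) = ⅑
(H(10, -17) + 92)*115 - n(F) = (⅑ + 92)*115 - 655*√533 = (829/9)*115 - 655*√533 = 95335/9 - 655*√533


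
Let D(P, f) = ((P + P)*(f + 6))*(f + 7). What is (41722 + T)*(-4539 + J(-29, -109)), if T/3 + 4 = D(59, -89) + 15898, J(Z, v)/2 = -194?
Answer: -12311232856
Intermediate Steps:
J(Z, v) = -388 (J(Z, v) = 2*(-194) = -388)
D(P, f) = 2*P*(6 + f)*(7 + f) (D(P, f) = ((2*P)*(6 + f))*(7 + f) = (2*P*(6 + f))*(7 + f) = 2*P*(6 + f)*(7 + f))
T = 2457006 (T = -12 + 3*(2*59*(42 + (-89)**2 + 13*(-89)) + 15898) = -12 + 3*(2*59*(42 + 7921 - 1157) + 15898) = -12 + 3*(2*59*6806 + 15898) = -12 + 3*(803108 + 15898) = -12 + 3*819006 = -12 + 2457018 = 2457006)
(41722 + T)*(-4539 + J(-29, -109)) = (41722 + 2457006)*(-4539 - 388) = 2498728*(-4927) = -12311232856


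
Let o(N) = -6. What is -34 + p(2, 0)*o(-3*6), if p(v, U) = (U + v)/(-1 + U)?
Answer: -22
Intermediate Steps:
p(v, U) = (U + v)/(-1 + U)
-34 + p(2, 0)*o(-3*6) = -34 + ((0 + 2)/(-1 + 0))*(-6) = -34 + (2/(-1))*(-6) = -34 - 1*2*(-6) = -34 - 2*(-6) = -34 + 12 = -22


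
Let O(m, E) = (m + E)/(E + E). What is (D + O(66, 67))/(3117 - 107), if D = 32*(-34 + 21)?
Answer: -55611/403340 ≈ -0.13788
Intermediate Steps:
D = -416 (D = 32*(-13) = -416)
O(m, E) = (E + m)/(2*E) (O(m, E) = (E + m)/((2*E)) = (E + m)*(1/(2*E)) = (E + m)/(2*E))
(D + O(66, 67))/(3117 - 107) = (-416 + (½)*(67 + 66)/67)/(3117 - 107) = (-416 + (½)*(1/67)*133)/3010 = (-416 + 133/134)*(1/3010) = -55611/134*1/3010 = -55611/403340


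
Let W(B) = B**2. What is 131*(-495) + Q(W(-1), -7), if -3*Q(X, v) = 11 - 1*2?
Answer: -64848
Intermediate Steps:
Q(X, v) = -3 (Q(X, v) = -(11 - 1*2)/3 = -(11 - 2)/3 = -1/3*9 = -3)
131*(-495) + Q(W(-1), -7) = 131*(-495) - 3 = -64845 - 3 = -64848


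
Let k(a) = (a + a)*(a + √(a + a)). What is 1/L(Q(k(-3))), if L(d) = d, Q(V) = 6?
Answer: ⅙ ≈ 0.16667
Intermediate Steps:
k(a) = 2*a*(a + √2*√a) (k(a) = (2*a)*(a + √(2*a)) = (2*a)*(a + √2*√a) = 2*a*(a + √2*√a))
1/L(Q(k(-3))) = 1/6 = ⅙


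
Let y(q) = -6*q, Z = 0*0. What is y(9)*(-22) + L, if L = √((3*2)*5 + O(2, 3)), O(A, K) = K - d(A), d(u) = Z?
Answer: 1188 + √33 ≈ 1193.7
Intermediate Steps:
Z = 0
d(u) = 0
O(A, K) = K (O(A, K) = K - 1*0 = K + 0 = K)
L = √33 (L = √((3*2)*5 + 3) = √(6*5 + 3) = √(30 + 3) = √33 ≈ 5.7446)
y(9)*(-22) + L = -6*9*(-22) + √33 = -54*(-22) + √33 = 1188 + √33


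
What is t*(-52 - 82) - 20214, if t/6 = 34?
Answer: -47550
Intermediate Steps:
t = 204 (t = 6*34 = 204)
t*(-52 - 82) - 20214 = 204*(-52 - 82) - 20214 = 204*(-134) - 20214 = -27336 - 20214 = -47550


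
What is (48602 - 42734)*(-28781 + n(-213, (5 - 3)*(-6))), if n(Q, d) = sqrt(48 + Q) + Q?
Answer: -170136792 + 5868*I*sqrt(165) ≈ -1.7014e+8 + 75376.0*I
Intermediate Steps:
n(Q, d) = Q + sqrt(48 + Q)
(48602 - 42734)*(-28781 + n(-213, (5 - 3)*(-6))) = (48602 - 42734)*(-28781 + (-213 + sqrt(48 - 213))) = 5868*(-28781 + (-213 + sqrt(-165))) = 5868*(-28781 + (-213 + I*sqrt(165))) = 5868*(-28994 + I*sqrt(165)) = -170136792 + 5868*I*sqrt(165)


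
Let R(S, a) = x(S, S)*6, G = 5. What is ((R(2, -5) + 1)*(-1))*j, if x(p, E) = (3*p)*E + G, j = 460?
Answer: -47380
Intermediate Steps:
x(p, E) = 5 + 3*E*p (x(p, E) = (3*p)*E + 5 = 3*E*p + 5 = 5 + 3*E*p)
R(S, a) = 30 + 18*S² (R(S, a) = (5 + 3*S*S)*6 = (5 + 3*S²)*6 = 30 + 18*S²)
((R(2, -5) + 1)*(-1))*j = (((30 + 18*2²) + 1)*(-1))*460 = (((30 + 18*4) + 1)*(-1))*460 = (((30 + 72) + 1)*(-1))*460 = ((102 + 1)*(-1))*460 = (103*(-1))*460 = -103*460 = -47380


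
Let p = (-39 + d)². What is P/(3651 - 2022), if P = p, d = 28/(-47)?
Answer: 3463321/3598461 ≈ 0.96245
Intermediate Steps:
d = -28/47 (d = 28*(-1/47) = -28/47 ≈ -0.59575)
p = 3463321/2209 (p = (-39 - 28/47)² = (-1861/47)² = 3463321/2209 ≈ 1567.8)
P = 3463321/2209 ≈ 1567.8
P/(3651 - 2022) = 3463321/(2209*(3651 - 2022)) = (3463321/2209)/1629 = (3463321/2209)*(1/1629) = 3463321/3598461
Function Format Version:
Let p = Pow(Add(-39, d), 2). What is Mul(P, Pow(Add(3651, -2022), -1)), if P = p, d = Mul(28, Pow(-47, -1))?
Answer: Rational(3463321, 3598461) ≈ 0.96245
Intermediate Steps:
d = Rational(-28, 47) (d = Mul(28, Rational(-1, 47)) = Rational(-28, 47) ≈ -0.59575)
p = Rational(3463321, 2209) (p = Pow(Add(-39, Rational(-28, 47)), 2) = Pow(Rational(-1861, 47), 2) = Rational(3463321, 2209) ≈ 1567.8)
P = Rational(3463321, 2209) ≈ 1567.8
Mul(P, Pow(Add(3651, -2022), -1)) = Mul(Rational(3463321, 2209), Pow(Add(3651, -2022), -1)) = Mul(Rational(3463321, 2209), Pow(1629, -1)) = Mul(Rational(3463321, 2209), Rational(1, 1629)) = Rational(3463321, 3598461)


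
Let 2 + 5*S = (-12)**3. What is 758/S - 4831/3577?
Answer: -2191446/618821 ≈ -3.5413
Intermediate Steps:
S = -346 (S = -2/5 + (1/5)*(-12)**3 = -2/5 + (1/5)*(-1728) = -2/5 - 1728/5 = -346)
758/S - 4831/3577 = 758/(-346) - 4831/3577 = 758*(-1/346) - 4831*1/3577 = -379/173 - 4831/3577 = -2191446/618821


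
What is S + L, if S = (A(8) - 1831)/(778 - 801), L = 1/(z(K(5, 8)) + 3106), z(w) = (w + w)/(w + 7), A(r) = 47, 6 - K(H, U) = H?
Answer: 22166292/285775 ≈ 77.566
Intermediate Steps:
K(H, U) = 6 - H
z(w) = 2*w/(7 + w) (z(w) = (2*w)/(7 + w) = 2*w/(7 + w))
L = 4/12425 (L = 1/(2*(6 - 1*5)/(7 + (6 - 1*5)) + 3106) = 1/(2*(6 - 5)/(7 + (6 - 5)) + 3106) = 1/(2*1/(7 + 1) + 3106) = 1/(2*1/8 + 3106) = 1/(2*1*(⅛) + 3106) = 1/(¼ + 3106) = 1/(12425/4) = 4/12425 ≈ 0.00032193)
S = 1784/23 (S = (47 - 1831)/(778 - 801) = -1784/(-23) = -1784*(-1/23) = 1784/23 ≈ 77.565)
S + L = 1784/23 + 4/12425 = 22166292/285775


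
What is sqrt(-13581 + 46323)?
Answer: 3*sqrt(3638) ≈ 180.95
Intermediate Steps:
sqrt(-13581 + 46323) = sqrt(32742) = 3*sqrt(3638)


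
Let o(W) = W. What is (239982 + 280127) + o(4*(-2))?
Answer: 520101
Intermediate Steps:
(239982 + 280127) + o(4*(-2)) = (239982 + 280127) + 4*(-2) = 520109 - 8 = 520101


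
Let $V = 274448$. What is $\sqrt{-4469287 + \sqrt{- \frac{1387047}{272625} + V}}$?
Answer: $\frac{\sqrt{-59053694720575 + 727 \sqrt{90656898731385}}}{3635} \approx 2113.9 i$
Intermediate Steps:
$\sqrt{-4469287 + \sqrt{- \frac{1387047}{272625} + V}} = \sqrt{-4469287 + \sqrt{- \frac{1387047}{272625} + 274448}} = \sqrt{-4469287 + \sqrt{\left(-1387047\right) \frac{1}{272625} + 274448}} = \sqrt{-4469287 + \sqrt{- \frac{462349}{90875} + 274448}} = \sqrt{-4469287 + \sqrt{\frac{24939999651}{90875}}} = \sqrt{-4469287 + \frac{\sqrt{90656898731385}}{18175}}$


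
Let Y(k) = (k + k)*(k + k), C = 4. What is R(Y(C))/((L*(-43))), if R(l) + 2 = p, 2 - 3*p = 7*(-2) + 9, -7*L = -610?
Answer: -7/78690 ≈ -8.8957e-5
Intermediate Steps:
L = 610/7 (L = -⅐*(-610) = 610/7 ≈ 87.143)
p = 7/3 (p = ⅔ - (7*(-2) + 9)/3 = ⅔ - (-14 + 9)/3 = ⅔ - ⅓*(-5) = ⅔ + 5/3 = 7/3 ≈ 2.3333)
Y(k) = 4*k² (Y(k) = (2*k)*(2*k) = 4*k²)
R(l) = ⅓ (R(l) = -2 + 7/3 = ⅓)
R(Y(C))/((L*(-43))) = 1/(3*(((610/7)*(-43)))) = 1/(3*(-26230/7)) = (⅓)*(-7/26230) = -7/78690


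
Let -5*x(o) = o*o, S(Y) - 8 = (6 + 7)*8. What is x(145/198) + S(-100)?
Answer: 4386643/39204 ≈ 111.89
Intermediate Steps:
S(Y) = 112 (S(Y) = 8 + (6 + 7)*8 = 8 + 13*8 = 8 + 104 = 112)
x(o) = -o**2/5 (x(o) = -o*o/5 = -o**2/5)
x(145/198) + S(-100) = -(145/198)**2/5 + 112 = -1/5*21025/39204 + 112 = -4205/39204 + 112 = 4386643/39204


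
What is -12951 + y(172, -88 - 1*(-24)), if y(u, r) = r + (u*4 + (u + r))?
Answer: -12219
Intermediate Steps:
y(u, r) = 2*r + 5*u (y(u, r) = r + (4*u + (r + u)) = r + (r + 5*u) = 2*r + 5*u)
-12951 + y(172, -88 - 1*(-24)) = -12951 + (2*(-88 - 1*(-24)) + 5*172) = -12951 + (2*(-88 + 24) + 860) = -12951 + (2*(-64) + 860) = -12951 + (-128 + 860) = -12951 + 732 = -12219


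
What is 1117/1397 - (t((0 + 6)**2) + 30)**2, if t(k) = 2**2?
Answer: -1613815/1397 ≈ -1155.2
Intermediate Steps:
t(k) = 4
1117/1397 - (t((0 + 6)**2) + 30)**2 = 1117/1397 - (4 + 30)**2 = 1117*(1/1397) - 1*34**2 = 1117/1397 - 1*1156 = 1117/1397 - 1156 = -1613815/1397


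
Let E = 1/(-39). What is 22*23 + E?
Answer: 19733/39 ≈ 505.97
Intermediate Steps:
E = -1/39 ≈ -0.025641
22*23 + E = 22*23 - 1/39 = 506 - 1/39 = 19733/39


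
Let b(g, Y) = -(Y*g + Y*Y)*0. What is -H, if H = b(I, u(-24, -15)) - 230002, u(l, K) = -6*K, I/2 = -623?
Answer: 230002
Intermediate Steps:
I = -1246 (I = 2*(-623) = -1246)
b(g, Y) = 0 (b(g, Y) = -(Y*g + Y²)*0 = -(Y² + Y*g)*0 = (-Y² - Y*g)*0 = 0)
H = -230002 (H = 0 - 230002 = -230002)
-H = -1*(-230002) = 230002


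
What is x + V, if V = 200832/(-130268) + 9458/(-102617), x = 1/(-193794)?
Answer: -1058159864313307/647645563631166 ≈ -1.6339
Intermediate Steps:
x = -1/193794 ≈ -5.1601e-6
V = -5460213022/3341927839 (V = 200832*(-1/130268) + 9458*(-1/102617) = -50208/32567 - 9458/102617 = -5460213022/3341927839 ≈ -1.6339)
x + V = -1/193794 - 5460213022/3341927839 = -1058159864313307/647645563631166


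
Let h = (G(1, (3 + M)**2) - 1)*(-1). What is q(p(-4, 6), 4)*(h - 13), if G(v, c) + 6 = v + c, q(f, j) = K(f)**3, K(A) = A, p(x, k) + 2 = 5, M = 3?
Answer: -1161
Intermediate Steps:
p(x, k) = 3 (p(x, k) = -2 + 5 = 3)
q(f, j) = f**3
G(v, c) = -6 + c + v (G(v, c) = -6 + (v + c) = -6 + (c + v) = -6 + c + v)
h = -30 (h = ((-6 + (3 + 3)**2 + 1) - 1)*(-1) = ((-6 + 6**2 + 1) - 1)*(-1) = ((-6 + 36 + 1) - 1)*(-1) = (31 - 1)*(-1) = 30*(-1) = -30)
q(p(-4, 6), 4)*(h - 13) = 3**3*(-30 - 13) = 27*(-43) = -1161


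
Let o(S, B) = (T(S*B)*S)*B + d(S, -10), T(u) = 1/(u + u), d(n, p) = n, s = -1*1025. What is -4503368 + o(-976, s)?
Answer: -9008687/2 ≈ -4.5043e+6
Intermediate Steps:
s = -1025
T(u) = 1/(2*u)
o(S, B) = ½ + S (o(S, B) = ((1/(2*((S*B))))*S)*B + S = ((1/(2*((B*S))))*S)*B + S = (((1/(B*S))/2)*S)*B + S = ((1/(2*B*S))*S)*B + S = (1/(2*B))*B + S = ½ + S)
-4503368 + o(-976, s) = -4503368 + (½ - 976) = -4503368 - 1951/2 = -9008687/2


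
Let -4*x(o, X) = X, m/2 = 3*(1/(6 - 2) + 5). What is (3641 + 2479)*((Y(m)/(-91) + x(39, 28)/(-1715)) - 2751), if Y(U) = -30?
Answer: -10723307328/637 ≈ -1.6834e+7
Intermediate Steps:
m = 63/2 (m = 2*(3*(1/(6 - 2) + 5)) = 2*(3*(1/4 + 5)) = 2*(3*(¼ + 5)) = 2*(3*(21/4)) = 2*(63/4) = 63/2 ≈ 31.500)
x(o, X) = -X/4
(3641 + 2479)*((Y(m)/(-91) + x(39, 28)/(-1715)) - 2751) = (3641 + 2479)*((-30/(-91) - ¼*28/(-1715)) - 2751) = 6120*((-30*(-1/91) - 7*(-1/1715)) - 2751) = 6120*((30/91 + 1/245) - 2751) = 6120*(1063/3185 - 2751) = 6120*(-8760872/3185) = -10723307328/637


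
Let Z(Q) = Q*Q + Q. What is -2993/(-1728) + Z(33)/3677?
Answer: 12944077/6353856 ≈ 2.0372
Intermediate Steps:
Z(Q) = Q + Q² (Z(Q) = Q² + Q = Q + Q²)
-2993/(-1728) + Z(33)/3677 = -2993/(-1728) + (33*(1 + 33))/3677 = -2993*(-1/1728) + (33*34)*(1/3677) = 2993/1728 + 1122*(1/3677) = 2993/1728 + 1122/3677 = 12944077/6353856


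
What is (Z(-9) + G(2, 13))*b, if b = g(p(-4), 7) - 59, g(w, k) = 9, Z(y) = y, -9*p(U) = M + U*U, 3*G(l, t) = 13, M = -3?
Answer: 700/3 ≈ 233.33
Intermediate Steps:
G(l, t) = 13/3 (G(l, t) = (⅓)*13 = 13/3)
p(U) = ⅓ - U²/9 (p(U) = -(-3 + U*U)/9 = -(-3 + U²)/9 = ⅓ - U²/9)
b = -50 (b = 9 - 59 = -50)
(Z(-9) + G(2, 13))*b = (-9 + 13/3)*(-50) = -14/3*(-50) = 700/3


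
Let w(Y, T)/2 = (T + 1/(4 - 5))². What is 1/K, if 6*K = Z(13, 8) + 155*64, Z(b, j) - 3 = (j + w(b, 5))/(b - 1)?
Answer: 18/29779 ≈ 0.00060445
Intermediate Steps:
w(Y, T) = 2*(-1 + T)² (w(Y, T) = 2*(T + 1/(4 - 5))² = 2*(T + 1/(-1))² = 2*(T - 1)² = 2*(-1 + T)²)
Z(b, j) = 3 + (32 + j)/(-1 + b) (Z(b, j) = 3 + (j + 2*(-1 + 5)²)/(b - 1) = 3 + (j + 2*4²)/(-1 + b) = 3 + (j + 2*16)/(-1 + b) = 3 + (j + 32)/(-1 + b) = 3 + (32 + j)/(-1 + b))
K = 29779/18 (K = ((29 + 8 + 3*13)/(-1 + 13) + 155*64)/6 = ((29 + 8 + 39)/12 + 9920)/6 = ((1/12)*76 + 9920)/6 = (19/3 + 9920)/6 = (⅙)*(29779/3) = 29779/18 ≈ 1654.4)
1/K = 1/(29779/18) = 18/29779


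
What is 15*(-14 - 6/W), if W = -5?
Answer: -192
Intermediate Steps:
15*(-14 - 6/W) = 15*(-14 - 6/(-5)) = 15*(-14 - 6*(-1/5)) = 15*(-14 + 6/5) = 15*(-64/5) = -192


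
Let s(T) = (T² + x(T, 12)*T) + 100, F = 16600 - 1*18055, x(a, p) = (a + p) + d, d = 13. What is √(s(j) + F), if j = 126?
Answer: √33547 ≈ 183.16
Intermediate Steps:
x(a, p) = 13 + a + p (x(a, p) = (a + p) + 13 = 13 + a + p)
F = -1455 (F = 16600 - 18055 = -1455)
s(T) = 100 + T² + T*(25 + T) (s(T) = (T² + (13 + T + 12)*T) + 100 = (T² + (25 + T)*T) + 100 = (T² + T*(25 + T)) + 100 = 100 + T² + T*(25 + T))
√(s(j) + F) = √((100 + 126² + 126*(25 + 126)) - 1455) = √((100 + 15876 + 126*151) - 1455) = √((100 + 15876 + 19026) - 1455) = √(35002 - 1455) = √33547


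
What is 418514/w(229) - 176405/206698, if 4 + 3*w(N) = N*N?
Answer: 83422623777/3612874342 ≈ 23.090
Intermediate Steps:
w(N) = -4/3 + N²/3 (w(N) = -4/3 + (N*N)/3 = -4/3 + N²/3)
418514/w(229) - 176405/206698 = 418514/(-4/3 + (⅓)*229²) - 176405/206698 = 418514/(-4/3 + (⅓)*52441) - 176405*1/206698 = 418514/(-4/3 + 52441/3) - 176405/206698 = 418514/17479 - 176405/206698 = 83422623777/3612874342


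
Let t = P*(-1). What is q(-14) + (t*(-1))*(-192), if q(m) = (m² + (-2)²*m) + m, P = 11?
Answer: -1986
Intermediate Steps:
q(m) = m² + 5*m (q(m) = (m² + 4*m) + m = m² + 5*m)
t = -11 (t = 11*(-1) = -11)
q(-14) + (t*(-1))*(-192) = -14*(5 - 14) - 11*(-1)*(-192) = -14*(-9) + 11*(-192) = 126 - 2112 = -1986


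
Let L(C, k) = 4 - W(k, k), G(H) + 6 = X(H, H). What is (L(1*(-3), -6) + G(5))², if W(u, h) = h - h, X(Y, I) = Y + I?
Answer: 64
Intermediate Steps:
X(Y, I) = I + Y
G(H) = -6 + 2*H (G(H) = -6 + (H + H) = -6 + 2*H)
W(u, h) = 0
L(C, k) = 4 (L(C, k) = 4 - 1*0 = 4 + 0 = 4)
(L(1*(-3), -6) + G(5))² = (4 + (-6 + 2*5))² = (4 + (-6 + 10))² = (4 + 4)² = 8² = 64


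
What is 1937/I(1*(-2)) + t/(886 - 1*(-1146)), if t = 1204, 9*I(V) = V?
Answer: -4427681/508 ≈ -8715.9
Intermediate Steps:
I(V) = V/9
1937/I(1*(-2)) + t/(886 - 1*(-1146)) = 1937/(((1*(-2))/9)) + 1204/(886 - 1*(-1146)) = 1937/(((⅑)*(-2))) + 1204/(886 + 1146) = 1937/(-2/9) + 1204/2032 = 1937*(-9/2) + 1204*(1/2032) = -17433/2 + 301/508 = -4427681/508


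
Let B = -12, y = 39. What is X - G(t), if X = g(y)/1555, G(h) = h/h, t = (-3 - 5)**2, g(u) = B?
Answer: -1567/1555 ≈ -1.0077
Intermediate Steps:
g(u) = -12
t = 64 (t = (-8)**2 = 64)
G(h) = 1
X = -12/1555 ≈ -0.0077170
X - G(t) = -12/1555 - 1*1 = -12/1555 - 1 = -1567/1555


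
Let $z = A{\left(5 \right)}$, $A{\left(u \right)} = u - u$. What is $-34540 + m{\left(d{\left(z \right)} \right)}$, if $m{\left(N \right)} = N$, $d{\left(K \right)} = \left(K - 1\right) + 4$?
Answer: $-34537$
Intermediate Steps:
$A{\left(u \right)} = 0$
$z = 0$
$d{\left(K \right)} = 3 + K$ ($d{\left(K \right)} = \left(-1 + K\right) + 4 = 3 + K$)
$-34540 + m{\left(d{\left(z \right)} \right)} = -34540 + \left(3 + 0\right) = -34540 + 3 = -34537$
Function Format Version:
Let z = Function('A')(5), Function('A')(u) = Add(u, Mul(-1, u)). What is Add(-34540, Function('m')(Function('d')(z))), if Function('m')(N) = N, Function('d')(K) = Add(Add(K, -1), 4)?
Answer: -34537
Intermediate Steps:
Function('A')(u) = 0
z = 0
Function('d')(K) = Add(3, K) (Function('d')(K) = Add(Add(-1, K), 4) = Add(3, K))
Add(-34540, Function('m')(Function('d')(z))) = Add(-34540, Add(3, 0)) = Add(-34540, 3) = -34537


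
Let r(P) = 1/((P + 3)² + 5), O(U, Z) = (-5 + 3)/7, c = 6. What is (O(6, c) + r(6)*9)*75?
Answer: -8175/602 ≈ -13.580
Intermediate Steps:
O(U, Z) = -2/7 (O(U, Z) = -2*⅐ = -2/7)
r(P) = 1/(5 + (3 + P)²) (r(P) = 1/((3 + P)² + 5) = 1/(5 + (3 + P)²))
(O(6, c) + r(6)*9)*75 = (-2/7 + 9/(5 + (3 + 6)²))*75 = (-2/7 + 9/(5 + 9²))*75 = (-2/7 + 9/(5 + 81))*75 = (-2/7 + 9/86)*75 = -109/602*75 = -8175/602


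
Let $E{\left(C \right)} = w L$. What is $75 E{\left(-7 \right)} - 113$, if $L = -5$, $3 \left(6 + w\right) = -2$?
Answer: $2387$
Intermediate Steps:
$w = - \frac{20}{3}$ ($w = -6 + \frac{1}{3} \left(-2\right) = -6 - \frac{2}{3} = - \frac{20}{3} \approx -6.6667$)
$E{\left(C \right)} = \frac{100}{3}$ ($E{\left(C \right)} = \left(- \frac{20}{3}\right) \left(-5\right) = \frac{100}{3}$)
$75 E{\left(-7 \right)} - 113 = 75 \cdot \frac{100}{3} - 113 = 2500 - 113 = 2387$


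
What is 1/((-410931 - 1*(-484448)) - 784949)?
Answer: -1/711432 ≈ -1.4056e-6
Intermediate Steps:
1/((-410931 - 1*(-484448)) - 784949) = 1/((-410931 + 484448) - 784949) = 1/(73517 - 784949) = 1/(-711432) = -1/711432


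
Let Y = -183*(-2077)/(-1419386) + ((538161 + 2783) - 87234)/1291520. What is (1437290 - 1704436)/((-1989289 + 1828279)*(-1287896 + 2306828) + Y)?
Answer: 24486140287181056/15037294633749630758833 ≈ 1.6284e-6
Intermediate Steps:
Y = 7654724687/91658270336 (Y = 380091*(-1/1419386) + (540944 - 87234)*(1/1291520) = -380091/1419386 + 453710*(1/1291520) = -380091/1419386 + 45371/129152 = 7654724687/91658270336 ≈ 0.083514)
(1437290 - 1704436)/((-1989289 + 1828279)*(-1287896 + 2306828) + Y) = (1437290 - 1704436)/((-1989289 + 1828279)*(-1287896 + 2306828) + 7654724687/91658270336) = -267146/(-161010*1018932 + 7654724687/91658270336) = -267146/(-164058241320 + 7654724687/91658270336) = -267146/(-15037294633749630758833/91658270336) = -267146*(-91658270336/15037294633749630758833) = 24486140287181056/15037294633749630758833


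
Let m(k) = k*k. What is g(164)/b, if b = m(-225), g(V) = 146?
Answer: 146/50625 ≈ 0.0028840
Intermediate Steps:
m(k) = k²
b = 50625 (b = (-225)² = 50625)
g(164)/b = 146/50625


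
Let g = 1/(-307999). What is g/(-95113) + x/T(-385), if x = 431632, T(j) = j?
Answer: -12644533786313199/11278462921495 ≈ -1121.1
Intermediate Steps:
g = -1/307999 ≈ -3.2468e-6
g/(-95113) + x/T(-385) = -1/307999/(-95113) + 431632/(-385) = -1/307999*(-1/95113) + 431632*(-1/385) = 1/29294708887 - 431632/385 = -12644533786313199/11278462921495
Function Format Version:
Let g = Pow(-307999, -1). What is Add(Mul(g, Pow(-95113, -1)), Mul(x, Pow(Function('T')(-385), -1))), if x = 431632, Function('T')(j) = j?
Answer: Rational(-12644533786313199, 11278462921495) ≈ -1121.1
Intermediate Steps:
g = Rational(-1, 307999) ≈ -3.2468e-6
Add(Mul(g, Pow(-95113, -1)), Mul(x, Pow(Function('T')(-385), -1))) = Add(Mul(Rational(-1, 307999), Pow(-95113, -1)), Mul(431632, Pow(-385, -1))) = Add(Mul(Rational(-1, 307999), Rational(-1, 95113)), Mul(431632, Rational(-1, 385))) = Add(Rational(1, 29294708887), Rational(-431632, 385)) = Rational(-12644533786313199, 11278462921495)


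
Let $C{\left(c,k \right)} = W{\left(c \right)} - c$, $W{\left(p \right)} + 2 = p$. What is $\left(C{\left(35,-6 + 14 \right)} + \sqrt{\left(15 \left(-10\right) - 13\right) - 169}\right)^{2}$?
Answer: $4 \left(1 - i \sqrt{83}\right)^{2} \approx -328.0 - 72.883 i$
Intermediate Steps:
$W{\left(p \right)} = -2 + p$
$C{\left(c,k \right)} = -2$ ($C{\left(c,k \right)} = \left(-2 + c\right) - c = -2$)
$\left(C{\left(35,-6 + 14 \right)} + \sqrt{\left(15 \left(-10\right) - 13\right) - 169}\right)^{2} = \left(-2 + \sqrt{\left(15 \left(-10\right) - 13\right) - 169}\right)^{2} = \left(-2 + \sqrt{\left(-150 - 13\right) - 169}\right)^{2} = \left(-2 + \sqrt{-163 - 169}\right)^{2} = \left(-2 + \sqrt{-332}\right)^{2} = \left(-2 + 2 i \sqrt{83}\right)^{2}$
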